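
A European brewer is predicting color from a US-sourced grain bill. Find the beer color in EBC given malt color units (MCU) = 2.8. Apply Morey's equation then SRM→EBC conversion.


SRM = 1.4922·MCU^0.6859;  EBC = SRM·1.97
SRM = 1.4922·2.8^0.6859 = 3.0237
EBC = 3.0237·1.97

5.9566 EBC


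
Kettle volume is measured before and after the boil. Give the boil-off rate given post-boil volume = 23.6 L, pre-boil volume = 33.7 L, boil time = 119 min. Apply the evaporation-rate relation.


rate = (V_pre − V_post) / (t_min/60)
rate = (33.7 − 23.6) / (119/60)

5.0924 L/hr


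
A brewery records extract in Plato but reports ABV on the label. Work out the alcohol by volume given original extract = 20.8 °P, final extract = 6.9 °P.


SG = 259/(259 − P);  ABV = (OG − FG)·131.25
OG = 259/(259 − 20.8) = 1.0873
FG = 259/(259 − 6.9) = 1.0274
ABV = (1.0873 − 1.0274)·131.25

7.8686 % ABV


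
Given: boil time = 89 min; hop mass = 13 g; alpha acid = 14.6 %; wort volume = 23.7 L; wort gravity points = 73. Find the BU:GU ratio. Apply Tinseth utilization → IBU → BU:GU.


U = 1.65·0.000125^(GP/1000)·(1−e^(−0.04t))/4.15;  IBU = (α/100)·m·U·1000/V;  BU:GU = IBU/GP
U = 1.65·0.000125^(73/1000)·(1−e^(−0.04·89))/4.15 = 0.2004
IBU = (14.6/100)·13·0.2004·1000/23.7 = 16.0520
BU:GU = 16.0520/73

0.2199


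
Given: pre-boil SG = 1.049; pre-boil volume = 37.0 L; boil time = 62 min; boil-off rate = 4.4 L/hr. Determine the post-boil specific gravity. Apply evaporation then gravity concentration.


V_post = V_pre − rate·(t/60);  SG_post = 1 + (SG_pre−1)·V_pre/V_post
V_post = 37.0 − 4.4·(62/60) = 32.4533
SG_post = 1 + (1.049 − 1)·37.0/32.4533

1.0559


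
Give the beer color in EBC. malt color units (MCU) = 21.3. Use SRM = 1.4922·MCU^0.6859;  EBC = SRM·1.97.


SRM = 1.4922·21.3^0.6859 = 12.1608
EBC = 12.1608·1.97

23.9568 EBC


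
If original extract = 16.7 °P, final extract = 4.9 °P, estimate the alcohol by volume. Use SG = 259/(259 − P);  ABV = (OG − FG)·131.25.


OG = 259/(259 − 16.7) = 1.0689
FG = 259/(259 − 4.9) = 1.0193
ABV = (1.0689 − 1.0193)·131.25

6.5151 % ABV


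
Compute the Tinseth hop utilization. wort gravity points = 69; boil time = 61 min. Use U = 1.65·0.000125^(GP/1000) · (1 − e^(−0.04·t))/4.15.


bigness = 1.65·0.000125^(69/1000) = 0.8875
boil_factor = (1 − e^(−0.04·61))/4.15 = 0.2200
U = 0.8875 · 0.2200

0.1952


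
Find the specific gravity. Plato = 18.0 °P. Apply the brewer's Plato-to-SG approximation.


SG = 259/(259 − P)
SG = 259/(259 − 18.0)

1.0747


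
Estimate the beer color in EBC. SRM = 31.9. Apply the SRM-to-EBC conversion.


EBC = SRM · 1.97
EBC = 31.9 · 1.97

62.8430 EBC


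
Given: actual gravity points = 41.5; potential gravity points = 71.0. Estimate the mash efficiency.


efficiency = actual / potential × 100
efficiency = 41.5 / 71.0 × 100

58.4507 %


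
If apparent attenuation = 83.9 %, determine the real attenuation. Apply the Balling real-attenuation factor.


RA = AA · 0.8192
RA = 83.9 · 0.8192

68.7309 %


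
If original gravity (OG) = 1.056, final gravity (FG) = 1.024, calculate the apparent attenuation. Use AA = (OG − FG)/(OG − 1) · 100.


AA = (1.056 − 1.024)/(1.056 − 1) · 100

57.1429 %


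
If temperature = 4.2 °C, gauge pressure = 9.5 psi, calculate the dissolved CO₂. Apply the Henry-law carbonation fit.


vols = (P + 14.695)·(0.01821 + 0.09011·e^(−0.04·T))
vols = (9.5 + 14.695)·(0.01821 + 0.09011·e^(−0.04·4.2))

2.2836 volumes


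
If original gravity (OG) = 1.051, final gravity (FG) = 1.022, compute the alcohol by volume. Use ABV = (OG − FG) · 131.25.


ABV = (1.051 − 1.022) · 131.25

3.8062 % ABV


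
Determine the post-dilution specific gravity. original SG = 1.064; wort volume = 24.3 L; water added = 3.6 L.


SG_new = 1 + (SG_old − 1)·V_old/(V_old + V_water)
pts = (1.064 − 1)·1000·24.3/(24.3 + 3.6) = 55.7419
SG_new = 1 + 55.7419/1000

1.0557


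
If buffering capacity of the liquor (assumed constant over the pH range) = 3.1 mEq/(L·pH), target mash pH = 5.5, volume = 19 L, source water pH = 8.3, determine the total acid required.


acid = buffering capacity · (pH_source − pH_target) · V
acid = 3.1 · (8.3 − 5.5) · 19

164.9200 mEq


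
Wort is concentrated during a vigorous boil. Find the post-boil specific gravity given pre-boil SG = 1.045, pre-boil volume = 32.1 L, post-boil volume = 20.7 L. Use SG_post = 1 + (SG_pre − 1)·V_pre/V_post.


pts_pre = (1.045 − 1)·1000 = 45.0000
pts_post = 45.0000·32.1/20.7 = 69.7826
SG_post = 1 + 69.7826/1000

1.0698


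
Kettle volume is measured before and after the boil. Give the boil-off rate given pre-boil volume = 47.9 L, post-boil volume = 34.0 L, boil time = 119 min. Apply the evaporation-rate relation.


rate = (V_pre − V_post) / (t_min/60)
rate = (47.9 − 34.0) / (119/60)

7.0084 L/hr


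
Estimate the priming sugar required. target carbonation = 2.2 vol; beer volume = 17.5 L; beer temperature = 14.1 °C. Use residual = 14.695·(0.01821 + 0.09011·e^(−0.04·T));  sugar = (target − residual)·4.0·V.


residual = 14.695·(0.01821 + 0.09011·e^(−0.04·14.1)) = 1.0210
sugar = (2.2 − 1.0210)·4.0·17.5

82.5333 g


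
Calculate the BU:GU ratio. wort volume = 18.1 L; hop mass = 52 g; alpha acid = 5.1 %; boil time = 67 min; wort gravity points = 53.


U = 1.65·0.000125^(GP/1000)·(1−e^(−0.04t))/4.15;  IBU = (α/100)·m·U·1000/V;  BU:GU = IBU/GP
U = 1.65·0.000125^(53/1000)·(1−e^(−0.04·67))/4.15 = 0.2300
IBU = (5.1/100)·52·0.2300·1000/18.1 = 33.6993
BU:GU = 33.6993/53

0.6358


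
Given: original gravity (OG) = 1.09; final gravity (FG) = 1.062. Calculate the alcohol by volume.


ABV = (OG − FG) · 131.25
ABV = (1.09 − 1.062) · 131.25

3.6750 % ABV


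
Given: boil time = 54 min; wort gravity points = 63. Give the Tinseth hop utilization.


U = 1.65·0.000125^(GP/1000) · (1 − e^(−0.04·t))/4.15
bigness = 1.65·0.000125^(63/1000) = 0.9367
boil_factor = (1 − e^(−0.04·54))/4.15 = 0.2132
U = 0.9367 · 0.2132

0.1997


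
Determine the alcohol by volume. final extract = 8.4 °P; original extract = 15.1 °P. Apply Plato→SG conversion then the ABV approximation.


SG = 259/(259 − P);  ABV = (OG − FG)·131.25
OG = 259/(259 − 15.1) = 1.0619
FG = 259/(259 − 8.4) = 1.0335
ABV = (1.0619 − 1.0335)·131.25

3.7263 % ABV


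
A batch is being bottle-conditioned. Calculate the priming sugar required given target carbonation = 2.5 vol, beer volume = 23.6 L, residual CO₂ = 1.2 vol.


sugar = (target − residual)·4.0·V
sugar = (2.5 − 1.2)·4.0·23.6

122.7200 g


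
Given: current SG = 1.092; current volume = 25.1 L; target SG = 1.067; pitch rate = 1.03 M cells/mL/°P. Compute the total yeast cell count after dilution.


V_w = V·((SG_c−1)/(SG_t−1)−1);  °P = 259 − 259/SG_t;  cells = rate·(V+V_w)·°P
V_w = 25.1·((1.092−1)/(1.067−1)−1) = 9.3657
V_final = 25.1 + 9.3657 = 34.4657
°P = 259 − 259/1.067 = 16.2634
cells = 1.03·34.4657·16.2634

577.3433 billion cells


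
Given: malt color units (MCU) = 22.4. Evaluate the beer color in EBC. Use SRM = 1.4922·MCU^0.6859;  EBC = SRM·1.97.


SRM = 1.4922·22.4^0.6859 = 12.5882
EBC = 12.5882·1.97

24.7987 EBC


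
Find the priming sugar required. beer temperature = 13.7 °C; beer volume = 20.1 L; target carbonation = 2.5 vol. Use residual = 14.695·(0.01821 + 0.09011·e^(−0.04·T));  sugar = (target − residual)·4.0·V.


residual = 14.695·(0.01821 + 0.09011·e^(−0.04·13.7)) = 1.0331
sugar = (2.5 − 1.0331)·4.0·20.1

117.9385 g


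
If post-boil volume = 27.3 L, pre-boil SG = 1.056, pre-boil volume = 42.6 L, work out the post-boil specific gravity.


SG_post = 1 + (SG_pre − 1)·V_pre/V_post
pts_pre = (1.056 − 1)·1000 = 56.0000
pts_post = 56.0000·42.6/27.3 = 87.3846
SG_post = 1 + 87.3846/1000

1.0874


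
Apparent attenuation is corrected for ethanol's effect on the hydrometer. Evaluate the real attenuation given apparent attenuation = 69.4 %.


RA = AA · 0.8192
RA = 69.4 · 0.8192

56.8525 %


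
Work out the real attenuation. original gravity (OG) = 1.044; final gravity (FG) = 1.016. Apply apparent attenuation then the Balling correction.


AA = (OG−FG)/(OG−1)·100;  RA = AA·0.8192
AA = (1.044 − 1.016)/(1.044 − 1)·100 = 63.6364
RA = 63.6364·0.8192

52.1309 %


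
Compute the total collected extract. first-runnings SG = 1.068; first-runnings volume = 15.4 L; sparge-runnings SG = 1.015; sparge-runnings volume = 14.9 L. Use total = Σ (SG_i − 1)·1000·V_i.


first = (1.068 − 1)·1000·15.4 = 1047.2000
sparge = (1.015 − 1)·1000·14.9 = 223.5000
total = 1047.2000 + 223.5000

1270.7000 gravity·L


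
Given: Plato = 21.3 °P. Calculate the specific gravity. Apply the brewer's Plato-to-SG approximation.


SG = 259/(259 − P)
SG = 259/(259 − 21.3)

1.0896


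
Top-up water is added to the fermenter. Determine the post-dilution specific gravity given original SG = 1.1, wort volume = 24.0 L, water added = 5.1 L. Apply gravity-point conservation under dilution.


SG_new = 1 + (SG_old − 1)·V_old/(V_old + V_water)
pts = (1.1 − 1)·1000·24.0/(24.0 + 5.1) = 82.4742
SG_new = 1 + 82.4742/1000

1.0825


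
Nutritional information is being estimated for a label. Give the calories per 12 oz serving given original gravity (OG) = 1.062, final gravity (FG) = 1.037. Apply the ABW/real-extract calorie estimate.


ABW = (OG−FG)·131.25·0.79/FG;  °P = 259 − 259/SG (for OG→OE and FG→AE);  RE = 0.1808·OE + 0.8192·AE;  Cal = (6.9·ABW + 4·(RE−0.1))·FG·3.55
ABW = (1.062 − 1.037)·131.25·0.79/1.037 = 2.4997
OE = 259 − 259/1.062 = 15.1205 °P
AE = 259 − 259/1.037 = 9.2411 °P
RE = 0.1808·15.1205 + 0.8192·9.2411 = 10.3041 °P
Cal = (6.9·2.4997 + 4·(10.3041−0.1))·1.037·3.55

213.7549 kcal


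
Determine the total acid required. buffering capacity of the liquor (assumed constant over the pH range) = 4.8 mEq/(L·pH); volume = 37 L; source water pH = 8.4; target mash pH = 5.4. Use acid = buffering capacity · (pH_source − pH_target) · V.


acid = 4.8 · (8.4 − 5.4) · 37

532.8000 mEq


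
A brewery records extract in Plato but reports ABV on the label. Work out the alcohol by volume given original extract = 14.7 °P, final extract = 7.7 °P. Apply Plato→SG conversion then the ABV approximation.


SG = 259/(259 − P);  ABV = (OG − FG)·131.25
OG = 259/(259 − 14.7) = 1.0602
FG = 259/(259 − 7.7) = 1.0306
ABV = (1.0602 − 1.0306)·131.25

3.8760 % ABV


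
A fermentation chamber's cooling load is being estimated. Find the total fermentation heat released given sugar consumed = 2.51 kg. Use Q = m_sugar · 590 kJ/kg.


Q = 2.51 · 590

1480.9000 kJ


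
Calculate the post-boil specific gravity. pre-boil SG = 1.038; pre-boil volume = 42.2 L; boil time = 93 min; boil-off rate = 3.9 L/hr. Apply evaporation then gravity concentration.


V_post = V_pre − rate·(t/60);  SG_post = 1 + (SG_pre−1)·V_pre/V_post
V_post = 42.2 − 3.9·(93/60) = 36.1550
SG_post = 1 + (1.038 − 1)·42.2/36.1550

1.0444


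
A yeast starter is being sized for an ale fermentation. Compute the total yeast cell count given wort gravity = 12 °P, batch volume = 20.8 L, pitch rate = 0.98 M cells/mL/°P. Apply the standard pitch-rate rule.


cells (billions) = rate · V_L · °P
cells = 0.98 · 20.8 · 12

244.6080 billion cells


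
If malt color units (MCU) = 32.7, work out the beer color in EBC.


SRM = 1.4922·MCU^0.6859;  EBC = SRM·1.97
SRM = 1.4922·32.7^0.6859 = 16.3176
EBC = 16.3176·1.97

32.1456 EBC


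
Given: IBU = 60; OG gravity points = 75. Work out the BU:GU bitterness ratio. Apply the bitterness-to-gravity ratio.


BU:GU = IBU / OG_points
BU:GU = 60 / 75

0.8000


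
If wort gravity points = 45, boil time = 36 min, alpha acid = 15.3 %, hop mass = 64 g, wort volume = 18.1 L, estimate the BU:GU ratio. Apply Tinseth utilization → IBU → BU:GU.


U = 1.65·0.000125^(GP/1000)·(1−e^(−0.04t))/4.15;  IBU = (α/100)·m·U·1000/V;  BU:GU = IBU/GP
U = 1.65·0.000125^(45/1000)·(1−e^(−0.04·36))/4.15 = 0.2025
IBU = (15.3/100)·64·0.2025·1000/18.1 = 109.5356
BU:GU = 109.5356/45

2.4341


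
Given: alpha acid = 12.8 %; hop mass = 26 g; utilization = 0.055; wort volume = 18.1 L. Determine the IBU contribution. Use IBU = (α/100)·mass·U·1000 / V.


IBU = (12.8/100)·26·0.055·1000 / 18.1

10.1127 IBU


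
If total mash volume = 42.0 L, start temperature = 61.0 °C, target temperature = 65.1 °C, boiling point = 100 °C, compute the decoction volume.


V_dec = V_total·(T_target − T_start)/(T_boil − T_start)
V_dec = 42.0·(65.1 − 61.0)/(100 − 61.0)

4.4154 L


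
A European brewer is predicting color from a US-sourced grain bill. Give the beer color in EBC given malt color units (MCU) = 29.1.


SRM = 1.4922·MCU^0.6859;  EBC = SRM·1.97
SRM = 1.4922·29.1^0.6859 = 15.0630
EBC = 15.0630·1.97

29.6741 EBC


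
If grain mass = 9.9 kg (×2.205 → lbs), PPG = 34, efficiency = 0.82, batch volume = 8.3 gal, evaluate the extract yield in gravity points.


points = lbs × PPG × eff / vol
lbs = 9.9 × 2.205 = 21.8295
points = 21.8295 × 34 × 0.82 / 8.3

73.3261 points


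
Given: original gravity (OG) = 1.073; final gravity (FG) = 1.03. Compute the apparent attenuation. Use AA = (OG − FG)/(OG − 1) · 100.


AA = (1.073 − 1.03)/(1.073 − 1) · 100

58.9041 %


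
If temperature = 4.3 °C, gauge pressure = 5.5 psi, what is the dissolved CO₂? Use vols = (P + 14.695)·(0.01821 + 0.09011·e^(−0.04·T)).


vols = (5.5 + 14.695)·(0.01821 + 0.09011·e^(−0.04·4.3))

1.9000 volumes


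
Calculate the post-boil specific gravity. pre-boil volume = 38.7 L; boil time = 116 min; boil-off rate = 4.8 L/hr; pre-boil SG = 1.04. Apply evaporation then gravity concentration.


V_post = V_pre − rate·(t/60);  SG_post = 1 + (SG_pre−1)·V_pre/V_post
V_post = 38.7 − 4.8·(116/60) = 29.4200
SG_post = 1 + (1.04 − 1)·38.7/29.4200

1.0526


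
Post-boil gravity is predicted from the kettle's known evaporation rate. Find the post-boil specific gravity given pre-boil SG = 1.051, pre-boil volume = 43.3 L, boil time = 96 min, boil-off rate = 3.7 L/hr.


V_post = V_pre − rate·(t/60);  SG_post = 1 + (SG_pre−1)·V_pre/V_post
V_post = 43.3 − 3.7·(96/60) = 37.3800
SG_post = 1 + (1.051 − 1)·43.3/37.3800

1.0591


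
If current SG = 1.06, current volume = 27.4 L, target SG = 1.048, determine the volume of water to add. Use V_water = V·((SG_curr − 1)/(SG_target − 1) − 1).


V_water = 27.4·((1.06 − 1)/(1.048 − 1) − 1)

6.8500 L


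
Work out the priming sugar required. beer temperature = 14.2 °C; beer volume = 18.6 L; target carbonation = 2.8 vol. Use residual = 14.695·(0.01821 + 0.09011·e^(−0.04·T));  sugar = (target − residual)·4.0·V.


residual = 14.695·(0.01821 + 0.09011·e^(−0.04·14.2)) = 1.0179
sugar = (2.8 − 1.0179)·4.0·18.6

132.5849 g


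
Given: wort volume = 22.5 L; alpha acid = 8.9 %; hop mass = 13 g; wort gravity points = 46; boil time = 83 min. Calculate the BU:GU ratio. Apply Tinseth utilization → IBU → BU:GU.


U = 1.65·0.000125^(GP/1000)·(1−e^(−0.04t))/4.15;  IBU = (α/100)·m·U·1000/V;  BU:GU = IBU/GP
U = 1.65·0.000125^(46/1000)·(1−e^(−0.04·83))/4.15 = 0.2535
IBU = (8.9/100)·13·0.2535·1000/22.5 = 13.0332
BU:GU = 13.0332/46

0.2833


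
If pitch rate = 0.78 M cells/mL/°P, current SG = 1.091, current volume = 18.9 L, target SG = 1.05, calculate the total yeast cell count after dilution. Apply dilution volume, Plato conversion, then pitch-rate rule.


V_w = V·((SG_c−1)/(SG_t−1)−1);  °P = 259 − 259/SG_t;  cells = rate·(V+V_w)·°P
V_w = 18.9·((1.091−1)/(1.05−1)−1) = 15.4980
V_final = 18.9 + 15.4980 = 34.3980
°P = 259 − 259/1.05 = 12.3333
cells = 0.78·34.3980·12.3333

330.9088 billion cells


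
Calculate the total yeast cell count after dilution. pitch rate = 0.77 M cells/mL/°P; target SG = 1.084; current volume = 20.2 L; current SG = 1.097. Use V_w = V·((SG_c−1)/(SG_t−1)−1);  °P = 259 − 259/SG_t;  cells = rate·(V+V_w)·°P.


V_w = 20.2·((1.097−1)/(1.084−1)−1) = 3.1262
V_final = 20.2 + 3.1262 = 23.3262
°P = 259 − 259/1.084 = 20.0701
cells = 0.77·23.3262·20.0701

360.4826 billion cells


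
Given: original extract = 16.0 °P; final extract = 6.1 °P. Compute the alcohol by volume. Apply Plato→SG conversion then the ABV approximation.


SG = 259/(259 − P);  ABV = (OG − FG)·131.25
OG = 259/(259 − 16.0) = 1.0658
FG = 259/(259 − 6.1) = 1.0241
ABV = (1.0658 − 1.0241)·131.25

5.4762 % ABV


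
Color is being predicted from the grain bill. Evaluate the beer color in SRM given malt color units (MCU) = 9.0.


SRM = 1.4922 · MCU^0.6859
SRM = 1.4922 · 9.0^0.6859

6.7351 SRM


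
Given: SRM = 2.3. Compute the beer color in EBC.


EBC = SRM · 1.97
EBC = 2.3 · 1.97

4.5310 EBC


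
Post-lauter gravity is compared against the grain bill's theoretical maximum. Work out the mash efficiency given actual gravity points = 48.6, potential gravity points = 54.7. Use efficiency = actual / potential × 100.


efficiency = 48.6 / 54.7 × 100

88.8483 %


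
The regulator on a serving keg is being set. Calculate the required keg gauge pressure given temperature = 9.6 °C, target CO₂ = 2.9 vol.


psi = vols/(0.01821 + 0.09011·e^(−0.04·T)) − 14.695
psi = 2.9/(0.01821 + 0.09011·e^(−0.04·9.6)) − 14.695

21.7432 psi


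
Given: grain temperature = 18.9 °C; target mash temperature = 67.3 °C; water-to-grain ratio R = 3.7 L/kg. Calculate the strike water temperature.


T_strike = (0.41/R)·(T_mash − T_grain) + T_mash
T_strike = (0.41/3.7)·(67.3 − 18.9) + 67.3

72.6632 °C


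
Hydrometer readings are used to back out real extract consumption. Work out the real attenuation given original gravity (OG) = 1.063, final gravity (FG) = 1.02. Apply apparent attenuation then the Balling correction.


AA = (OG−FG)/(OG−1)·100;  RA = AA·0.8192
AA = (1.063 − 1.02)/(1.063 − 1)·100 = 68.2540
RA = 68.2540·0.8192

55.9137 %


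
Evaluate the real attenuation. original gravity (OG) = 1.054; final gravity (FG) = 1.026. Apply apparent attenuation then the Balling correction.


AA = (OG−FG)/(OG−1)·100;  RA = AA·0.8192
AA = (1.054 − 1.026)/(1.054 − 1)·100 = 51.8519
RA = 51.8519·0.8192

42.4770 %


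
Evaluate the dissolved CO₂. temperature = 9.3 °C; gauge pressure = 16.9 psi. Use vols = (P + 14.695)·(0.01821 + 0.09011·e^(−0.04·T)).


vols = (16.9 + 14.695)·(0.01821 + 0.09011·e^(−0.04·9.3))

2.5380 volumes


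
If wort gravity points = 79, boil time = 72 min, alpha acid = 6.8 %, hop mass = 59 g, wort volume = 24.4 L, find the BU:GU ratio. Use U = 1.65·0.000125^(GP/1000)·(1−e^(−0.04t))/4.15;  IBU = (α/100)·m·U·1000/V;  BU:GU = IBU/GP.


U = 1.65·0.000125^(79/1000)·(1−e^(−0.04·72))/4.15 = 0.1845
IBU = (6.8/100)·59·0.1845·1000/24.4 = 30.3370
BU:GU = 30.3370/79

0.3840


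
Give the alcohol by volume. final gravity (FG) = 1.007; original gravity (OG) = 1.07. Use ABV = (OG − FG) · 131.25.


ABV = (1.07 − 1.007) · 131.25

8.2688 % ABV


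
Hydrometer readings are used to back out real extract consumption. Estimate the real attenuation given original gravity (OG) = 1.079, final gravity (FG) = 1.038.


AA = (OG−FG)/(OG−1)·100;  RA = AA·0.8192
AA = (1.079 − 1.038)/(1.079 − 1)·100 = 51.8987
RA = 51.8987·0.8192

42.5154 %


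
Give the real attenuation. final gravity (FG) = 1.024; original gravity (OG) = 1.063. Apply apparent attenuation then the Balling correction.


AA = (OG−FG)/(OG−1)·100;  RA = AA·0.8192
AA = (1.063 − 1.024)/(1.063 − 1)·100 = 61.9048
RA = 61.9048·0.8192

50.7124 %


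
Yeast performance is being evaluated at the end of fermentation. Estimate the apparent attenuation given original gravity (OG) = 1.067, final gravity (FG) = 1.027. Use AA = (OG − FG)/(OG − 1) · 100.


AA = (1.067 − 1.027)/(1.067 − 1) · 100

59.7015 %


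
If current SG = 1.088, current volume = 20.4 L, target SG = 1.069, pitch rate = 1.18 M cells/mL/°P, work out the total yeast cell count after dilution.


V_w = V·((SG_c−1)/(SG_t−1)−1);  °P = 259 − 259/SG_t;  cells = rate·(V+V_w)·°P
V_w = 20.4·((1.088−1)/(1.069−1)−1) = 5.6174
V_final = 20.4 + 5.6174 = 26.0174
°P = 259 − 259/1.069 = 16.7175
cells = 1.18·26.0174·16.7175

513.2358 billion cells


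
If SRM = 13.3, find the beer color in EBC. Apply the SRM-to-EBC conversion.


EBC = SRM · 1.97
EBC = 13.3 · 1.97

26.2010 EBC


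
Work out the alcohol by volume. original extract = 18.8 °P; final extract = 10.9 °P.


SG = 259/(259 − P);  ABV = (OG − FG)·131.25
OG = 259/(259 − 18.8) = 1.0783
FG = 259/(259 − 10.9) = 1.0439
ABV = (1.0783 − 1.0439)·131.25

4.5064 % ABV


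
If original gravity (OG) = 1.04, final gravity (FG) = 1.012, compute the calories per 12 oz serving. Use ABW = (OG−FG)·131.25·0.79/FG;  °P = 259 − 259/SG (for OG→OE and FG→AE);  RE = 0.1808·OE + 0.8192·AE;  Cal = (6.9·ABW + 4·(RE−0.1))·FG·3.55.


ABW = (1.04 − 1.012)·131.25·0.79/1.012 = 2.8688
OE = 259 − 259/1.04 = 9.9615 °P
AE = 259 − 259/1.012 = 3.0711 °P
RE = 0.1808·9.9615 + 0.8192·3.0711 = 4.3169 °P
Cal = (6.9·2.8688 + 4·(4.3169−0.1))·1.012·3.55

131.7141 kcal


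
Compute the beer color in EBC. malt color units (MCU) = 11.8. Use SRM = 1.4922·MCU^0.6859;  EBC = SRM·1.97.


SRM = 1.4922·11.8^0.6859 = 8.1102
EBC = 8.1102·1.97

15.9771 EBC


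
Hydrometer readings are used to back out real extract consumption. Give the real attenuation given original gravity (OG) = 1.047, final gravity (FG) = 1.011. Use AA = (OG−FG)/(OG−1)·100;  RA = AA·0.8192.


AA = (1.047 − 1.011)/(1.047 − 1)·100 = 76.5957
RA = 76.5957·0.8192

62.7472 %


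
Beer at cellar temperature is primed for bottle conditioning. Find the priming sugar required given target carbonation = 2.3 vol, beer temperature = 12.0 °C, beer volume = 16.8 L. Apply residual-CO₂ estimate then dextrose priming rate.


residual = 14.695·(0.01821 + 0.09011·e^(−0.04·T));  sugar = (target − residual)·4.0·V
residual = 14.695·(0.01821 + 0.09011·e^(−0.04·12.0)) = 1.0870
sugar = (2.3 − 1.0870)·4.0·16.8

81.5157 g


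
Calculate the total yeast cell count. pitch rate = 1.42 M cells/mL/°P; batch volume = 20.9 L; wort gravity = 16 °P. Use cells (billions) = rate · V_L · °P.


cells = 1.42 · 20.9 · 16

474.8480 billion cells


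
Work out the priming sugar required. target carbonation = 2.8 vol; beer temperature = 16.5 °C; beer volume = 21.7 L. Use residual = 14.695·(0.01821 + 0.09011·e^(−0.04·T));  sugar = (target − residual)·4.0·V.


residual = 14.695·(0.01821 + 0.09011·e^(−0.04·16.5)) = 0.9520
sugar = (2.8 − 0.9520)·4.0·21.7

160.4070 g


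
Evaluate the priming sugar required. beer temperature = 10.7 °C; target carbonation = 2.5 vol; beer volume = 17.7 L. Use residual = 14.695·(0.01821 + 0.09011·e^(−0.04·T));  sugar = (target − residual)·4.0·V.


residual = 14.695·(0.01821 + 0.09011·e^(−0.04·10.7)) = 1.1307
sugar = (2.5 − 1.1307)·4.0·17.7

96.9462 g


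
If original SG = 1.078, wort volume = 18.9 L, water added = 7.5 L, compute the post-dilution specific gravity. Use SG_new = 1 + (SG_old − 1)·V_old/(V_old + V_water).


pts = (1.078 − 1)·1000·18.9/(18.9 + 7.5) = 55.8409
SG_new = 1 + 55.8409/1000

1.0558


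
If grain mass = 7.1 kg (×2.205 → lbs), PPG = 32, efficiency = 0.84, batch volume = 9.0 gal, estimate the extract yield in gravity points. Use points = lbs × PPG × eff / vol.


lbs = 7.1 × 2.205 = 15.6555
points = 15.6555 × 32 × 0.84 / 9.0

46.7578 points


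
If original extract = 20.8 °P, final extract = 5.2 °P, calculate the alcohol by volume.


SG = 259/(259 − P);  ABV = (OG − FG)·131.25
OG = 259/(259 − 20.8) = 1.0873
FG = 259/(259 − 5.2) = 1.0205
ABV = (1.0873 − 1.0205)·131.25

8.7718 % ABV


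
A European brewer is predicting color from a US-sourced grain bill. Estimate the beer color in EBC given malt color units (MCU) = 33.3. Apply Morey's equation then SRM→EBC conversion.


SRM = 1.4922·MCU^0.6859;  EBC = SRM·1.97
SRM = 1.4922·33.3^0.6859 = 16.5223
EBC = 16.5223·1.97

32.5490 EBC


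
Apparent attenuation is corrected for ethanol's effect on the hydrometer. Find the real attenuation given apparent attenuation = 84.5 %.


RA = AA · 0.8192
RA = 84.5 · 0.8192

69.2224 %


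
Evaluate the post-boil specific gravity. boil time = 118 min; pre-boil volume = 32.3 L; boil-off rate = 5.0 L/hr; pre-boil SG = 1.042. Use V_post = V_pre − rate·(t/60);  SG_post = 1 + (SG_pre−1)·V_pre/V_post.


V_post = 32.3 − 5.0·(118/60) = 22.4667
SG_post = 1 + (1.042 − 1)·32.3/22.4667

1.0604


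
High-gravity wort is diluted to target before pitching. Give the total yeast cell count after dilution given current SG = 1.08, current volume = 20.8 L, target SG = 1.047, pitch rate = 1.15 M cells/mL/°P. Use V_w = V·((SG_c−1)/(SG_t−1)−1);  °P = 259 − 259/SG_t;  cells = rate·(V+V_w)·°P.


V_w = 20.8·((1.08−1)/(1.047−1)−1) = 14.6043
V_final = 20.8 + 14.6043 = 35.4043
°P = 259 − 259/1.047 = 11.6266
cells = 1.15·35.4043·11.6266

473.3738 billion cells


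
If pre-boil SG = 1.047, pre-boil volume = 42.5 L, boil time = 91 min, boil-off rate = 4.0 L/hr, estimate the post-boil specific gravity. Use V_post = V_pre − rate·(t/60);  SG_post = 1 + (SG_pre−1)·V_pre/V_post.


V_post = 42.5 − 4.0·(91/60) = 36.4333
SG_post = 1 + (1.047 − 1)·42.5/36.4333

1.0548


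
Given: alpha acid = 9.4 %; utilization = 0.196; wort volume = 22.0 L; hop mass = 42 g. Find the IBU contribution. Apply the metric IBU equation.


IBU = (α/100)·mass·U·1000 / V
IBU = (9.4/100)·42·0.196·1000 / 22.0

35.1731 IBU


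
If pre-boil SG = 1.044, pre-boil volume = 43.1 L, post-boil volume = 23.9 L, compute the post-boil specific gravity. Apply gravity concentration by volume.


SG_post = 1 + (SG_pre − 1)·V_pre/V_post
pts_pre = (1.044 − 1)·1000 = 44.0000
pts_post = 44.0000·43.1/23.9 = 79.3473
SG_post = 1 + 79.3473/1000

1.0793


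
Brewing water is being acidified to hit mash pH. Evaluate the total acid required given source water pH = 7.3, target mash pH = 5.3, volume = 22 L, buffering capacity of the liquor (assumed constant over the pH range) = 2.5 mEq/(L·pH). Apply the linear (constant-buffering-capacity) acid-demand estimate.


acid = buffering capacity · (pH_source − pH_target) · V
acid = 2.5 · (7.3 − 5.3) · 22

110.0000 mEq


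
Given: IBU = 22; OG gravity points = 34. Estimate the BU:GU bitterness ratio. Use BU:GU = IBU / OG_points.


BU:GU = 22 / 34

0.6471


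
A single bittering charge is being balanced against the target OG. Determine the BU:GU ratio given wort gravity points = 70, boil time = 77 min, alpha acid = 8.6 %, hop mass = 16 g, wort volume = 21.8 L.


U = 1.65·0.000125^(GP/1000)·(1−e^(−0.04t))/4.15;  IBU = (α/100)·m·U·1000/V;  BU:GU = IBU/GP
U = 1.65·0.000125^(70/1000)·(1−e^(−0.04·77))/4.15 = 0.2022
IBU = (8.6/100)·16·0.2022·1000/21.8 = 12.7629
BU:GU = 12.7629/70

0.1823


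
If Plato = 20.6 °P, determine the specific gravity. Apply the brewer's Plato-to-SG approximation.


SG = 259/(259 − P)
SG = 259/(259 − 20.6)

1.0864


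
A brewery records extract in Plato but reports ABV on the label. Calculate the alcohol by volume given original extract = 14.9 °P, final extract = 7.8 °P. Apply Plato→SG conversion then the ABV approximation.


SG = 259/(259 − P);  ABV = (OG − FG)·131.25
OG = 259/(259 − 14.9) = 1.0610
FG = 259/(259 − 7.8) = 1.0311
ABV = (1.0610 − 1.0311)·131.25

3.9361 % ABV


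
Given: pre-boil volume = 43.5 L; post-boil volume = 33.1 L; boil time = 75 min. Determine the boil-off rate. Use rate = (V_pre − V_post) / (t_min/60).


rate = (43.5 − 33.1) / (75/60)

8.3200 L/hr


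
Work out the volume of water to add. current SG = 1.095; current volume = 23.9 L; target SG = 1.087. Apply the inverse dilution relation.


V_water = V·((SG_curr − 1)/(SG_target − 1) − 1)
V_water = 23.9·((1.095 − 1)/(1.087 − 1) − 1)

2.1977 L


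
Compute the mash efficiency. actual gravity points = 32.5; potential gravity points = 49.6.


efficiency = actual / potential × 100
efficiency = 32.5 / 49.6 × 100

65.5242 %


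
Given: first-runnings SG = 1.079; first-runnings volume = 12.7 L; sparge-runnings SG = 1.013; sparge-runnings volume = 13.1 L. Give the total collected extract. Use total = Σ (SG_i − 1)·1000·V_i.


first = (1.079 − 1)·1000·12.7 = 1003.3000
sparge = (1.013 − 1)·1000·13.1 = 170.3000
total = 1003.3000 + 170.3000

1173.6000 gravity·L


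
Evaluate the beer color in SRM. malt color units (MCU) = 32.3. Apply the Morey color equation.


SRM = 1.4922 · MCU^0.6859
SRM = 1.4922 · 32.3^0.6859

16.1804 SRM


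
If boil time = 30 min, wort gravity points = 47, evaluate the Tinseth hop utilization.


U = 1.65·0.000125^(GP/1000) · (1 − e^(−0.04·t))/4.15
bigness = 1.65·0.000125^(47/1000) = 1.0815
boil_factor = (1 − e^(−0.04·30))/4.15 = 0.1684
U = 1.0815 · 0.1684

0.1821


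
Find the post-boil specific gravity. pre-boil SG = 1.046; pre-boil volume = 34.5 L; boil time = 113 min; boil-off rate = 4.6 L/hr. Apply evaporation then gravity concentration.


V_post = V_pre − rate·(t/60);  SG_post = 1 + (SG_pre−1)·V_pre/V_post
V_post = 34.5 − 4.6·(113/60) = 25.8367
SG_post = 1 + (1.046 − 1)·34.5/25.8367

1.0614


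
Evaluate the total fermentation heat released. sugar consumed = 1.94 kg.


Q = m_sugar · 590 kJ/kg
Q = 1.94 · 590

1144.6000 kJ


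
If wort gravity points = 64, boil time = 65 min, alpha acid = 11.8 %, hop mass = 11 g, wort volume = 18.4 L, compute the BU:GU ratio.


U = 1.65·0.000125^(GP/1000)·(1−e^(−0.04t))/4.15;  IBU = (α/100)·m·U·1000/V;  BU:GU = IBU/GP
U = 1.65·0.000125^(64/1000)·(1−e^(−0.04·65))/4.15 = 0.2071
IBU = (11.8/100)·11·0.2071·1000/18.4 = 14.6076
BU:GU = 14.6076/64

0.2282


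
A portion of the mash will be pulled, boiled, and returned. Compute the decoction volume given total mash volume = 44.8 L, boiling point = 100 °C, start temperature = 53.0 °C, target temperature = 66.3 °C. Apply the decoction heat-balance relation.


V_dec = V_total·(T_target − T_start)/(T_boil − T_start)
V_dec = 44.8·(66.3 − 53.0)/(100 − 53.0)

12.6774 L


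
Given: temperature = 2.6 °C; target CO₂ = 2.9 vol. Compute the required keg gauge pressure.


psi = vols/(0.01821 + 0.09011·e^(−0.04·T)) − 14.695
psi = 2.9/(0.01821 + 0.09011·e^(−0.04·2.6)) − 14.695

14.4744 psi


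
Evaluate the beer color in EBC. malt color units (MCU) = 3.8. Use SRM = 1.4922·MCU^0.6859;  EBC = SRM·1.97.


SRM = 1.4922·3.8^0.6859 = 3.7282
EBC = 3.7282·1.97

7.3446 EBC


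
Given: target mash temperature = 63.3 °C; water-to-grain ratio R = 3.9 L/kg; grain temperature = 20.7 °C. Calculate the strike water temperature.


T_strike = (0.41/R)·(T_mash − T_grain) + T_mash
T_strike = (0.41/3.9)·(63.3 − 20.7) + 63.3

67.7785 °C


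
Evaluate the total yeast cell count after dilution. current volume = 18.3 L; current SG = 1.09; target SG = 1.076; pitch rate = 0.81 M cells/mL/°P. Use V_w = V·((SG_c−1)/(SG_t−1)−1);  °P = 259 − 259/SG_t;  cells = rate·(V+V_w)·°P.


V_w = 18.3·((1.09−1)/(1.076−1)−1) = 3.3711
V_final = 18.3 + 3.3711 = 21.6711
°P = 259 − 259/1.076 = 18.2937
cells = 0.81·21.6711·18.2937

321.1191 billion cells


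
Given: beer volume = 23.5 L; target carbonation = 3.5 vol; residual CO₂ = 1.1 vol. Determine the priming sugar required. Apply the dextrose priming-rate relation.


sugar = (target − residual)·4.0·V
sugar = (3.5 − 1.1)·4.0·23.5

225.6000 g


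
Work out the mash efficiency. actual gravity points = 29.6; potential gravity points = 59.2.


efficiency = actual / potential × 100
efficiency = 29.6 / 59.2 × 100

50.0000 %


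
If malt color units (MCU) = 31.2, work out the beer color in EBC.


SRM = 1.4922·MCU^0.6859;  EBC = SRM·1.97
SRM = 1.4922·31.2^0.6859 = 15.8004
EBC = 15.8004·1.97

31.1268 EBC


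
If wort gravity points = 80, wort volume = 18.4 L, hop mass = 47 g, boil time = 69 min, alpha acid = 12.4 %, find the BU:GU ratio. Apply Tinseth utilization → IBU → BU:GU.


U = 1.65·0.000125^(GP/1000)·(1−e^(−0.04t))/4.15;  IBU = (α/100)·m·U·1000/V;  BU:GU = IBU/GP
U = 1.65·0.000125^(80/1000)·(1−e^(−0.04·69))/4.15 = 0.1815
IBU = (12.4/100)·47·0.1815·1000/18.4 = 57.4771
BU:GU = 57.4771/80

0.7185


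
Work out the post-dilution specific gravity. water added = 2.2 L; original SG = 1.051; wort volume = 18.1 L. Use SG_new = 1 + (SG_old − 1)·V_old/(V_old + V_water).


pts = (1.051 − 1)·1000·18.1/(18.1 + 2.2) = 45.4729
SG_new = 1 + 45.4729/1000

1.0455


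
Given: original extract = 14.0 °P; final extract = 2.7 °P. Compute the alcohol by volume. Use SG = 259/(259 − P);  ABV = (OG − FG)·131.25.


OG = 259/(259 − 14.0) = 1.0571
FG = 259/(259 − 2.7) = 1.0105
ABV = (1.0571 − 1.0105)·131.25

6.1173 % ABV


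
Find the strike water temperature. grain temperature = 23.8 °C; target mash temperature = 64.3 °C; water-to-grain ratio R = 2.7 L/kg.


T_strike = (0.41/R)·(T_mash − T_grain) + T_mash
T_strike = (0.41/2.7)·(64.3 − 23.8) + 64.3

70.4500 °C


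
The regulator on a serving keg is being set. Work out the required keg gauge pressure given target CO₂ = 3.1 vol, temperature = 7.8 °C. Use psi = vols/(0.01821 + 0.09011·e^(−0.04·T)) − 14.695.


psi = 3.1/(0.01821 + 0.09011·e^(−0.04·7.8)) − 14.695

22.1357 psi


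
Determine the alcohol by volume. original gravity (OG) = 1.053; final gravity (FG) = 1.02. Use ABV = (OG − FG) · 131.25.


ABV = (1.053 − 1.02) · 131.25

4.3312 % ABV


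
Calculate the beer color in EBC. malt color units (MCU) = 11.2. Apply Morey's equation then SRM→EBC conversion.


SRM = 1.4922·MCU^0.6859;  EBC = SRM·1.97
SRM = 1.4922·11.2^0.6859 = 7.8250
EBC = 7.8250·1.97

15.4153 EBC


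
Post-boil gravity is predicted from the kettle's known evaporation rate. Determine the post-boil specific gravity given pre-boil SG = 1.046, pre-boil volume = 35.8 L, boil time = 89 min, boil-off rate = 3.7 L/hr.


V_post = V_pre − rate·(t/60);  SG_post = 1 + (SG_pre−1)·V_pre/V_post
V_post = 35.8 − 3.7·(89/60) = 30.3117
SG_post = 1 + (1.046 − 1)·35.8/30.3117

1.0543


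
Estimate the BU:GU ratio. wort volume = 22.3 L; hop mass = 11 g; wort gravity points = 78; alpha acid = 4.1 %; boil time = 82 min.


U = 1.65·0.000125^(GP/1000)·(1−e^(−0.04t))/4.15;  IBU = (α/100)·m·U·1000/V;  BU:GU = IBU/GP
U = 1.65·0.000125^(78/1000)·(1−e^(−0.04·82))/4.15 = 0.1898
IBU = (4.1/100)·11·0.1898·1000/22.3 = 3.8389
BU:GU = 3.8389/78

0.0492


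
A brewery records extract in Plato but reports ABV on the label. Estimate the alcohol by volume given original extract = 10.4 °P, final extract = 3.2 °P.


SG = 259/(259 − P);  ABV = (OG − FG)·131.25
OG = 259/(259 − 10.4) = 1.0418
FG = 259/(259 − 3.2) = 1.0125
ABV = (1.0418 − 1.0125)·131.25

3.8488 % ABV


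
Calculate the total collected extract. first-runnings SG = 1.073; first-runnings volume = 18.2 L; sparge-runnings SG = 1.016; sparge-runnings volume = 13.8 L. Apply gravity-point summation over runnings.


total = Σ (SG_i − 1)·1000·V_i
first = (1.073 − 1)·1000·18.2 = 1328.6000
sparge = (1.016 − 1)·1000·13.8 = 220.8000
total = 1328.6000 + 220.8000

1549.4000 gravity·L


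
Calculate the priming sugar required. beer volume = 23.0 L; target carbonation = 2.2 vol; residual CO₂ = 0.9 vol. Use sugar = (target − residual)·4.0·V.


sugar = (2.2 − 0.9)·4.0·23.0

119.6000 g


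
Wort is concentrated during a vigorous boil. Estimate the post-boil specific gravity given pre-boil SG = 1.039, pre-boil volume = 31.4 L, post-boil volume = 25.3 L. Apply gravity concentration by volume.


SG_post = 1 + (SG_pre − 1)·V_pre/V_post
pts_pre = (1.039 − 1)·1000 = 39.0000
pts_post = 39.0000·31.4/25.3 = 48.4032
SG_post = 1 + 48.4032/1000

1.0484


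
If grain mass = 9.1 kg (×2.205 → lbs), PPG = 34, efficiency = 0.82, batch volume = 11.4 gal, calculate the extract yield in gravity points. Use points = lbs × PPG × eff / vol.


lbs = 9.1 × 2.205 = 20.0655
points = 20.0655 × 34 × 0.82 / 11.4

49.0725 points


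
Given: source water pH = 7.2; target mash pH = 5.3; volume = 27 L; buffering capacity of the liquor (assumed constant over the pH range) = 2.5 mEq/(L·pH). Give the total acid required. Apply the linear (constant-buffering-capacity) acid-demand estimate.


acid = buffering capacity · (pH_source − pH_target) · V
acid = 2.5 · (7.2 − 5.3) · 27

128.2500 mEq


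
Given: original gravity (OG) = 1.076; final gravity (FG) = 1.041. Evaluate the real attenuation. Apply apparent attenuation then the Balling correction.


AA = (OG−FG)/(OG−1)·100;  RA = AA·0.8192
AA = (1.076 − 1.041)/(1.076 − 1)·100 = 46.0526
RA = 46.0526·0.8192

37.7263 %


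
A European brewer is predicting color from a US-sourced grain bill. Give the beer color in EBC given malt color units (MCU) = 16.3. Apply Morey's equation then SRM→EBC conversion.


SRM = 1.4922·MCU^0.6859;  EBC = SRM·1.97
SRM = 1.4922·16.3^0.6859 = 10.1220
EBC = 10.1220·1.97

19.9403 EBC


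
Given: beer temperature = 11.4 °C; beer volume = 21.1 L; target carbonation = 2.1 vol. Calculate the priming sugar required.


residual = 14.695·(0.01821 + 0.09011·e^(−0.04·T));  sugar = (target − residual)·4.0·V
residual = 14.695·(0.01821 + 0.09011·e^(−0.04·11.4)) = 1.1069
sugar = (2.1 − 1.1069)·4.0·21.1

83.8201 g


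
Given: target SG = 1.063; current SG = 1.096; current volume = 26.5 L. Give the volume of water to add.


V_water = V·((SG_curr − 1)/(SG_target − 1) − 1)
V_water = 26.5·((1.096 − 1)/(1.063 − 1) − 1)

13.8810 L


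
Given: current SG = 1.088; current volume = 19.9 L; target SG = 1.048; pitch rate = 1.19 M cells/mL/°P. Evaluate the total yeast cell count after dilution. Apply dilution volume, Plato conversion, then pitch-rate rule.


V_w = V·((SG_c−1)/(SG_t−1)−1);  °P = 259 − 259/SG_t;  cells = rate·(V+V_w)·°P
V_w = 19.9·((1.088−1)/(1.048−1)−1) = 16.5833
V_final = 19.9 + 16.5833 = 36.4833
°P = 259 − 259/1.048 = 11.8626
cells = 1.19·36.4833·11.8626

515.0166 billion cells


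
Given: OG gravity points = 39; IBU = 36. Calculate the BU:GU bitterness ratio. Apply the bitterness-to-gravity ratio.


BU:GU = IBU / OG_points
BU:GU = 36 / 39

0.9231


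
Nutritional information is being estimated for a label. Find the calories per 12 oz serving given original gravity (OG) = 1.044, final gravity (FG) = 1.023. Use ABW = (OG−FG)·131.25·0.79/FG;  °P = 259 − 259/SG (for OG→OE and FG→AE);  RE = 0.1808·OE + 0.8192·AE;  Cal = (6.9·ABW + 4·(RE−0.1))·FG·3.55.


ABW = (1.044 − 1.023)·131.25·0.79/1.023 = 2.1285
OE = 259 − 259/1.044 = 10.9157 °P
AE = 259 − 259/1.023 = 5.8231 °P
RE = 0.1808·10.9157 + 0.8192·5.8231 = 6.7438 °P
Cal = (6.9·2.1285 + 4·(6.7438−0.1))·1.023·3.55

149.8484 kcal


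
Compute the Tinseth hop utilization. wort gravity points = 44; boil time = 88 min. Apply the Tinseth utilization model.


U = 1.65·0.000125^(GP/1000) · (1 − e^(−0.04·t))/4.15
bigness = 1.65·0.000125^(44/1000) = 1.1111
boil_factor = (1 − e^(−0.04·88))/4.15 = 0.2338
U = 1.1111 · 0.2338

0.2598
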